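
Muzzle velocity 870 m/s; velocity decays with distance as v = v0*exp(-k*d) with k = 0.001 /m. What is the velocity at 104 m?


v = v0*exp(-k*d) = 870*exp(-0.001*104) = 784.1 m/s

784.1 m/s


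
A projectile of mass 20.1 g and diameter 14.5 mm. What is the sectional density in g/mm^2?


SD = m/d^2 = 20.1/14.5^2 = 0.0956 g/mm^2

0.0956 g/mm^2


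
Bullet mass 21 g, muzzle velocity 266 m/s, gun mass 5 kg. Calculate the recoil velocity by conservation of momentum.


v_recoil = m_p * v_p / m_gun = 0.021 * 266 / 5 = 1.117 m/s

1.117 m/s


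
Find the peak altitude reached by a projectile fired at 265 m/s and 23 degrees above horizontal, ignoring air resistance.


H = (v0*sin(theta))^2 / (2g) = (265*sin(23°))^2 / (2*9.81) = 546.4 m

546.4 m


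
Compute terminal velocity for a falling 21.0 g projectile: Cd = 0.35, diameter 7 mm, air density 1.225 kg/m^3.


A = pi*(d/2)^2 = pi*(7/2000)^2 = 3.84845e-05 m^2
vt = sqrt(2mg/(Cd*rho*A)) = sqrt(2*0.021*9.81/(0.35 * 1.225 * 3.84845e-05)) = 158 m/s

158 m/s


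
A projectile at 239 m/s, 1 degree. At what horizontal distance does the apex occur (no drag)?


R = v0^2*sin(2*theta)/g = 239^2*sin(2*1°)/9.81 = 203.21 m
apex_dist = R/2 = 203.21/2 = 101.6 m

101.6 m


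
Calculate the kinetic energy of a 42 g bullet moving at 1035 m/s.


E = 0.5*m*v^2 = 0.5*0.042*1035^2 = 22496 J

22496 J


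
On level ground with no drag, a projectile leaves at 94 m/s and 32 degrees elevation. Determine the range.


R = v0^2 * sin(2*theta) / g = 94^2 * sin(2*32°) / 9.81 = 809.6 m

809.6 m


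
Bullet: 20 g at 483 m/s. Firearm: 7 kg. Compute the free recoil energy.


v_r = m_p*v_p/m_gun = 0.02*483/7 = 1.38 m/s, E_r = 0.5*m_gun*v_r^2 = 0.5*7*1.38^2 = 6.665 J

6.665 J


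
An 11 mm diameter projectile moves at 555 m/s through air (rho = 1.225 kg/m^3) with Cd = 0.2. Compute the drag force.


A = pi*(d/2)^2 = pi*(11/2000)^2 = 9.50332e-05 m^2
Fd = 0.5*Cd*rho*A*v^2 = 0.5*0.2*1.225*9.50332e-05*555^2 = 3.586 N

3.586 N


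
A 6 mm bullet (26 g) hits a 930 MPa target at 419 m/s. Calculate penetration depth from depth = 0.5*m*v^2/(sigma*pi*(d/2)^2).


A = pi*(d/2)^2 = pi*(6/2)^2 = 28.2743 mm^2
E = 0.5*m*v^2 = 0.5*0.026*419^2 = 2282.29 J
depth = E/(sigma*A) = 2282.29 J / (930 MPa * 28.2743 mm^2) = 2282.29/(930 * 28.2743) m = 0.0867953 m ≈ 86.8 mm

86.8 mm


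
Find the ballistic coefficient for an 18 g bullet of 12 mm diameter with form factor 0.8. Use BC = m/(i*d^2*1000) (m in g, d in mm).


BC = m/(i*d^2*1000) = 18/(0.8 * 12^2 * 1000) = 0.0001563

0.0001563


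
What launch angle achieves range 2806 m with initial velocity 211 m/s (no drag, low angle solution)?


sin(2*theta) = R*g/v0^2 = 2806*9.81/211^2 = 0.618289, theta = arcsin(0.618289)/2 = 19.1°

19.1 degrees


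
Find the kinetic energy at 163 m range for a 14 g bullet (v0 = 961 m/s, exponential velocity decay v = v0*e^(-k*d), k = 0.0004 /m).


v = v0*exp(-k*d) = 961*exp(-0.0004*163) = 900.342 m/s
E = 0.5*m*v^2 = 0.5*0.014*900.342^2 = 5674 J

5674 J


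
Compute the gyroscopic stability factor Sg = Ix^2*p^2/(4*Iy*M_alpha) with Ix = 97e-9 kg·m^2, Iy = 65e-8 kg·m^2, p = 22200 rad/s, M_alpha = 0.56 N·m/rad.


Sg = Ix^2 * p^2 / (4 * Iy * M_alpha) = (97e-9)^2 * 22200^2 / (4 * 65e-8 * 0.56) = 3.185

3.185


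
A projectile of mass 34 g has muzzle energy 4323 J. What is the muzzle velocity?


v = sqrt(2*E/m) = sqrt(2*4323/0.034) = 504.3 m/s

504.3 m/s


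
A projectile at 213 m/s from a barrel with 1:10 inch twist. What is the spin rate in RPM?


twist_m = 10*0.0254 = 0.254 m
spin = v/twist = 213/0.254 = 838.5827 rev/s
RPM = spin*60 = 838.5827*60 ≈ 50315 RPM

50315 RPM


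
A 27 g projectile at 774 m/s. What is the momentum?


p = m*v = 0.027*774 = 20.9 kg·m/s

20.9 kg·m/s


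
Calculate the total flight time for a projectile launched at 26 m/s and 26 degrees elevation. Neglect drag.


T = 2*v0*sin(theta)/g = 2*26*sin(26°)/9.81 = 2.324 s

2.324 s


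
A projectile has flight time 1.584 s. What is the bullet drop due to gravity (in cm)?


drop = 0.5*g*t^2 = 0.5*9.81*1.584^2 = 12.3069 m ≈ 1231 cm

1231 cm


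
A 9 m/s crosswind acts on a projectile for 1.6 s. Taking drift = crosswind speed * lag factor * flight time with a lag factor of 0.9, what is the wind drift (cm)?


drift = v_wind * lag * t = 9 * 0.9 * 1.6 = 12.96 m ≈ 1296 cm

1296 cm


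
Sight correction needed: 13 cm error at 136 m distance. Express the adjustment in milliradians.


1 mrad subtends 1 cm per 10 m of range, so adj = error_cm / (dist_m / 10) = 13 / (136/10) = 0.9559 mrad

0.9559 mrad


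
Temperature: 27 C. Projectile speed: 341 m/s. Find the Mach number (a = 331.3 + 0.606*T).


a = 331.3 + 0.606*(27) = 347.662 m/s
M = v/a = 341/347.662 = 0.9808

0.9808


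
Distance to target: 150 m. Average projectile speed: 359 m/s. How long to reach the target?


t = d/v = 150/359 = 0.4178 s

0.4178 s


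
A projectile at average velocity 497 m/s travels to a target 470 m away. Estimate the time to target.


t = d/v = 470/497 = 0.9457 s

0.9457 s


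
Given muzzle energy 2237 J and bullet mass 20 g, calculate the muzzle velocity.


v = sqrt(2*E/m) = sqrt(2*2237/0.02) = 473 m/s

473 m/s


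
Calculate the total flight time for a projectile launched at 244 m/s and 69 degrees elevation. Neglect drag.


T = 2*v0*sin(theta)/g = 2*244*sin(69°)/9.81 = 46.44 s

46.44 s


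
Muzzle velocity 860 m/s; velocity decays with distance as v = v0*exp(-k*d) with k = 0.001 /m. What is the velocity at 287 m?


v = v0*exp(-k*d) = 860*exp(-0.001*287) = 645.4 m/s

645.4 m/s


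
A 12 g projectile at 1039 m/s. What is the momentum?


p = m*v = 0.012*1039 = 12.47 kg·m/s

12.47 kg·m/s


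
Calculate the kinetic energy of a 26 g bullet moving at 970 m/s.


E = 0.5*m*v^2 = 0.5*0.026*970^2 = 12232 J

12232 J


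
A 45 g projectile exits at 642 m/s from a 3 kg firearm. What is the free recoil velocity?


v_recoil = m_p * v_p / m_gun = 0.045 * 642 / 3 = 9.63 m/s

9.63 m/s


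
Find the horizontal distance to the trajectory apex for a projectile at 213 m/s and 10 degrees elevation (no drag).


R = v0^2*sin(2*theta)/g = 213^2*sin(2*10°)/9.81 = 1581.76 m
apex_dist = R/2 = 1581.76/2 = 790.9 m

790.9 m


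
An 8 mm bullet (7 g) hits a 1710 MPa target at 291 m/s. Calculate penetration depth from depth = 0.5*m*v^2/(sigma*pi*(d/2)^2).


A = pi*(d/2)^2 = pi*(8/2)^2 = 50.2655 mm^2
E = 0.5*m*v^2 = 0.5*0.007*291^2 = 296.384 J
depth = E/(sigma*A) = 296.384 J / (1710 MPa * 50.2655 mm^2) = 296.384/(1710 * 50.2655) m = 0.00344817 m ≈ 3.448 mm

3.448 mm


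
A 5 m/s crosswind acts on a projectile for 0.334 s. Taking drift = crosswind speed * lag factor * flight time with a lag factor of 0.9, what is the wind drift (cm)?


drift = v_wind * lag * t = 5 * 0.9 * 0.334 = 1.503 m ≈ 150.3 cm

150.3 cm


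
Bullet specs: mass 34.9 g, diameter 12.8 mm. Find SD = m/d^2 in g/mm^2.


SD = m/d^2 = 34.9/12.8^2 = 0.213 g/mm^2

0.213 g/mm^2


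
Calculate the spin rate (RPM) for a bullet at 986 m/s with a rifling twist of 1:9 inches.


twist_m = 9*0.0254 = 0.2286 m
spin = v/twist = 986/0.2286 = 4313.211 rev/s
RPM = spin*60 = 4313.211*60 ≈ 258793 RPM

258793 RPM


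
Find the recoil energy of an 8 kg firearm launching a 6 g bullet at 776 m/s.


v_r = m_p*v_p/m_gun = 0.006*776/8 = 0.582 m/s, E_r = 0.5*m_gun*v_r^2 = 0.5*8*0.582^2 = 1.355 J

1.355 J


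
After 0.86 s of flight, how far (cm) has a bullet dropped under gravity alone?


drop = 0.5*g*t^2 = 0.5*9.81*0.86^2 = 3.62774 m ≈ 362.8 cm

362.8 cm


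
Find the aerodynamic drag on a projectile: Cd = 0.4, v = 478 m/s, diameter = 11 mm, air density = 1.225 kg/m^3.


A = pi*(d/2)^2 = pi*(11/2000)^2 = 9.50332e-05 m^2
Fd = 0.5*Cd*rho*A*v^2 = 0.5*0.4*1.225*9.50332e-05*478^2 = 5.32 N

5.32 N


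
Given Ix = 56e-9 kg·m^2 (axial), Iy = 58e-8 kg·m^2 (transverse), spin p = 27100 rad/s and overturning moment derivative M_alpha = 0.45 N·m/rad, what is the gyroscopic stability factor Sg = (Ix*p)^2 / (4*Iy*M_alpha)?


Sg = Ix^2 * p^2 / (4 * Iy * M_alpha) = (56e-9)^2 * 27100^2 / (4 * 58e-8 * 0.45) = 2.206

2.206


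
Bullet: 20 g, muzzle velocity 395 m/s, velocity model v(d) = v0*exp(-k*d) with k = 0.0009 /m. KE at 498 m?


v = v0*exp(-k*d) = 395*exp(-0.0009*498) = 252.317 m/s
E = 0.5*m*v^2 = 0.5*0.02*252.317^2 = 636.6 J

636.6 J


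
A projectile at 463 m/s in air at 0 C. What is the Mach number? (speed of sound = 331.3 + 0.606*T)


a = 331.3 + 0.606*(0) = 331.3 m/s
M = v/a = 463/331.3 = 1.398

1.398


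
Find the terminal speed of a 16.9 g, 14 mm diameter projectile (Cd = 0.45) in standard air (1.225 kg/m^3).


A = pi*(d/2)^2 = pi*(14/2000)^2 = 1.53938e-04 m^2
vt = sqrt(2mg/(Cd*rho*A)) = sqrt(2*0.0169*9.81/(0.45 * 1.225 * 1.53938e-04)) = 62.51 m/s

62.51 m/s


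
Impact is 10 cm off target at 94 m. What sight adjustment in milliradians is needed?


1 mrad subtends 1 cm per 10 m of range, so adj = error_cm / (dist_m / 10) = 10 / (94/10) = 1.064 mrad

1.064 mrad


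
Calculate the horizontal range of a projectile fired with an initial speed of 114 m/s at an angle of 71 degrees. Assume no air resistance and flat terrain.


R = v0^2 * sin(2*theta) / g = 114^2 * sin(2*71°) / 9.81 = 815.6 m

815.6 m


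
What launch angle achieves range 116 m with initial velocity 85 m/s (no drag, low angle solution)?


sin(2*theta) = R*g/v0^2 = 116*9.81/85^2 = 0.157503, theta = arcsin(0.157503)/2 = 4.531°

4.531 degrees


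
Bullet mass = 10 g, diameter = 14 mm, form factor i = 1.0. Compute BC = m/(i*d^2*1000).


BC = m/(i*d^2*1000) = 10/(1.0 * 14^2 * 1000) = 5.102e-05

5.102e-05


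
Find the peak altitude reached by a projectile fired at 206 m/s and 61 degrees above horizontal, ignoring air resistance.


H = (v0*sin(theta))^2 / (2g) = (206*sin(61°))^2 / (2*9.81) = 1655 m

1655 m


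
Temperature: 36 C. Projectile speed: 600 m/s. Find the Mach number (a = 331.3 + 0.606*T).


a = 331.3 + 0.606*(36) = 353.116 m/s
M = v/a = 600/353.116 = 1.699

1.699


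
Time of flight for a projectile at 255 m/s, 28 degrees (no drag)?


T = 2*v0*sin(theta)/g = 2*255*sin(28°)/9.81 = 24.41 s

24.41 s


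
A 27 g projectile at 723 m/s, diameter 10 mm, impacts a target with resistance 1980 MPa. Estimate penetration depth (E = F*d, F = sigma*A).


A = pi*(d/2)^2 = pi*(10/2)^2 = 78.5398 mm^2
E = 0.5*m*v^2 = 0.5*0.027*723^2 = 7056.84 J
depth = E/(sigma*A) = 7056.84 J / (1980 MPa * 78.5398 mm^2) = 7056.84/(1980 * 78.5398) m = 0.045379 m ≈ 45.38 mm

45.38 mm


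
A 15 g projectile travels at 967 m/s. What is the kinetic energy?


E = 0.5*m*v^2 = 0.5*0.015*967^2 = 7013 J

7013 J


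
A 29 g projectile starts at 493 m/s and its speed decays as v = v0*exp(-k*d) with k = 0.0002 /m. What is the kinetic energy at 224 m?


v = v0*exp(-k*d) = 493*exp(-0.0002*224) = 471.401 m/s
E = 0.5*m*v^2 = 0.5*0.029*471.401^2 = 3222 J

3222 J


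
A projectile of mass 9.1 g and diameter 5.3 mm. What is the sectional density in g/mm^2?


SD = m/d^2 = 9.1/5.3^2 = 0.324 g/mm^2

0.324 g/mm^2


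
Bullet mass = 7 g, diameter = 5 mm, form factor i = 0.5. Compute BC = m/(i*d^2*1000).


BC = m/(i*d^2*1000) = 7/(0.5 * 5^2 * 1000) = 0.00056

0.00056


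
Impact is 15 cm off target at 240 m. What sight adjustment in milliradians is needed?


1 mrad subtends 1 cm per 10 m of range, so adj = error_cm / (dist_m / 10) = 15 / (240/10) = 0.625 mrad

0.625 mrad


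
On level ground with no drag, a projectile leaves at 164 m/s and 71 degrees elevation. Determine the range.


R = v0^2 * sin(2*theta) / g = 164^2 * sin(2*71°) / 9.81 = 1688 m

1688 m


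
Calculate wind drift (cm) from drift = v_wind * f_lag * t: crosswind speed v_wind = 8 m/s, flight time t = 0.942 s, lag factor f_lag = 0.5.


drift = v_wind * lag * t = 8 * 0.5 * 0.942 = 3.768 m ≈ 376.8 cm

376.8 cm


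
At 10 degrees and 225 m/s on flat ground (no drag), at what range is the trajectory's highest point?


R = v0^2*sin(2*theta)/g = 225^2*sin(2*10°)/9.81 = 1765.01 m
apex_dist = R/2 = 1765.01/2 = 882.5 m

882.5 m


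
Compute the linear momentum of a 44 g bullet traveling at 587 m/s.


p = m*v = 0.044*587 = 25.83 kg·m/s

25.83 kg·m/s


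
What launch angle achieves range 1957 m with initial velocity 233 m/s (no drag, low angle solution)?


sin(2*theta) = R*g/v0^2 = 1957*9.81/233^2 = 0.353629, theta = arcsin(0.353629)/2 = 10.35°

10.35 degrees


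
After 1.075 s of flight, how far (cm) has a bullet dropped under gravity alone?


drop = 0.5*g*t^2 = 0.5*9.81*1.075^2 = 5.66834 m ≈ 566.8 cm

566.8 cm


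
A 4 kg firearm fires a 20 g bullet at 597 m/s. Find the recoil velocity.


v_recoil = m_p * v_p / m_gun = 0.02 * 597 / 4 = 2.985 m/s

2.985 m/s


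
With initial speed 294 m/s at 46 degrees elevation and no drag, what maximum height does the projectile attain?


H = (v0*sin(theta))^2 / (2g) = (294*sin(46°))^2 / (2*9.81) = 2280 m

2280 m


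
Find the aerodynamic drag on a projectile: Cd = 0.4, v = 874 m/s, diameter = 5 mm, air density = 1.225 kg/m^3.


A = pi*(d/2)^2 = pi*(5/2000)^2 = 1.96350e-05 m^2
Fd = 0.5*Cd*rho*A*v^2 = 0.5*0.4*1.225*1.96350e-05*874^2 = 3.675 N

3.675 N


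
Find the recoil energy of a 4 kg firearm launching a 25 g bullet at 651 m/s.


v_r = m_p*v_p/m_gun = 0.025*651/4 = 4.06875 m/s, E_r = 0.5*m_gun*v_r^2 = 0.5*4*4.06875^2 = 33.11 J

33.11 J


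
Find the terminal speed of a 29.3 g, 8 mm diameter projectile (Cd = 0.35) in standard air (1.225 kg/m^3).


A = pi*(d/2)^2 = pi*(8/2000)^2 = 5.02655e-05 m^2
vt = sqrt(2mg/(Cd*rho*A)) = sqrt(2*0.0293*9.81/(0.35 * 1.225 * 5.02655e-05)) = 163.3 m/s

163.3 m/s


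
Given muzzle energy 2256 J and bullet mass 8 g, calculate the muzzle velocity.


v = sqrt(2*E/m) = sqrt(2*2256/0.008) = 751 m/s

751 m/s


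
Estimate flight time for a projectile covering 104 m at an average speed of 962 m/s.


t = d/v = 104/962 = 0.1081 s

0.1081 s


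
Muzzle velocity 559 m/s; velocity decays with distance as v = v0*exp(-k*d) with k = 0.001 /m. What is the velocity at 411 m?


v = v0*exp(-k*d) = 559*exp(-0.001*411) = 370.6 m/s

370.6 m/s


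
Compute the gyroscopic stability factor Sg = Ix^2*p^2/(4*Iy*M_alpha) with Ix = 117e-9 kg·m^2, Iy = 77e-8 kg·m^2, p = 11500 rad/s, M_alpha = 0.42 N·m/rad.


Sg = Ix^2 * p^2 / (4 * Iy * M_alpha) = (117e-9)^2 * 11500^2 / (4 * 77e-8 * 0.42) = 1.399

1.399


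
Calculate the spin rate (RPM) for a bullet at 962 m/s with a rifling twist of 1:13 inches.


twist_m = 13*0.0254 = 0.3302 m
spin = v/twist = 962/0.3302 = 2913.386 rev/s
RPM = spin*60 = 2913.386*60 ≈ 174803 RPM

174803 RPM


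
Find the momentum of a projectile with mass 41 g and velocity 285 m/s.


p = m*v = 0.041*285 = 11.69 kg·m/s

11.69 kg·m/s


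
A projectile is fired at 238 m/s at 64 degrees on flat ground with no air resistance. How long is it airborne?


T = 2*v0*sin(theta)/g = 2*238*sin(64°)/9.81 = 43.61 s

43.61 s


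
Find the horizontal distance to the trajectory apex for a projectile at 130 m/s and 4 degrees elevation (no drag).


R = v0^2*sin(2*theta)/g = 130^2*sin(2*4°)/9.81 = 239.758 m
apex_dist = R/2 = 239.758/2 = 119.9 m

119.9 m


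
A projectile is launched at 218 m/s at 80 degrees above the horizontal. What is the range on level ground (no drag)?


R = v0^2 * sin(2*theta) / g = 218^2 * sin(2*80°) / 9.81 = 1657 m

1657 m


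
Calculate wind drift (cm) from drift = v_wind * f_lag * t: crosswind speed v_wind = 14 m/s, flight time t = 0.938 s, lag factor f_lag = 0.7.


drift = v_wind * lag * t = 14 * 0.7 * 0.938 = 9.1924 m ≈ 919.2 cm

919.2 cm


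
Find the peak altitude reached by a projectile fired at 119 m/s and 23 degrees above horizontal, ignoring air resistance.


H = (v0*sin(theta))^2 / (2g) = (119*sin(23°))^2 / (2*9.81) = 110.2 m

110.2 m


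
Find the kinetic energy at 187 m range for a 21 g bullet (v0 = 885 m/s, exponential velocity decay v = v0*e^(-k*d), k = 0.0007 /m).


v = v0*exp(-k*d) = 885*exp(-0.0007*187) = 776.415 m/s
E = 0.5*m*v^2 = 0.5*0.021*776.415^2 = 6330 J

6330 J


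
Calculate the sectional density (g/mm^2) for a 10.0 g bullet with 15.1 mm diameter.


SD = m/d^2 = 10.0/15.1^2 = 0.04386 g/mm^2

0.04386 g/mm^2


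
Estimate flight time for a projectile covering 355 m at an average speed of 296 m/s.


t = d/v = 355/296 = 1.199 s

1.199 s


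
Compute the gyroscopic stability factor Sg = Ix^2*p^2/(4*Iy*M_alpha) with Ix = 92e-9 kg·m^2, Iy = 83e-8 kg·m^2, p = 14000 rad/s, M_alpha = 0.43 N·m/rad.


Sg = Ix^2 * p^2 / (4 * Iy * M_alpha) = (92e-9)^2 * 14000^2 / (4 * 83e-8 * 0.43) = 1.162

1.162


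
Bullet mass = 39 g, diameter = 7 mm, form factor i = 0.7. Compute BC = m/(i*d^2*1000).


BC = m/(i*d^2*1000) = 39/(0.7 * 7^2 * 1000) = 0.001137

0.001137


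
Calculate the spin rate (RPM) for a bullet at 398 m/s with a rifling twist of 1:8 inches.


twist_m = 8*0.0254 = 0.2032 m
spin = v/twist = 398/0.2032 = 1958.661 rev/s
RPM = spin*60 = 1958.661*60 ≈ 117520 RPM

117520 RPM


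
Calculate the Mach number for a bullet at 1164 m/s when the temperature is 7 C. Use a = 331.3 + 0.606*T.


a = 331.3 + 0.606*(7) = 335.542 m/s
M = v/a = 1164/335.542 = 3.469

3.469


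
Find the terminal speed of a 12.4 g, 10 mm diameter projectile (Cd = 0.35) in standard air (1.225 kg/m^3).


A = pi*(d/2)^2 = pi*(10/2000)^2 = 7.85398e-05 m^2
vt = sqrt(2mg/(Cd*rho*A)) = sqrt(2*0.0124*9.81/(0.35 * 1.225 * 7.85398e-05)) = 85 m/s

85 m/s


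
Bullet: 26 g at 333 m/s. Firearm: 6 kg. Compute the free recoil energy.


v_r = m_p*v_p/m_gun = 0.026*333/6 = 1.443 m/s, E_r = 0.5*m_gun*v_r^2 = 0.5*6*1.443^2 = 6.247 J

6.247 J


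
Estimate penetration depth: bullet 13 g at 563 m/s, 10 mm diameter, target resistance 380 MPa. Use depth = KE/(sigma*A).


A = pi*(d/2)^2 = pi*(10/2)^2 = 78.5398 mm^2
E = 0.5*m*v^2 = 0.5*0.013*563^2 = 2060.3 J
depth = E/(sigma*A) = 2060.3 J / (380 MPa * 78.5398 mm^2) = 2060.3/(380 * 78.5398) m = 0.069033 m ≈ 69.03 mm

69.03 mm


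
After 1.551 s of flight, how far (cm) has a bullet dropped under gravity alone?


drop = 0.5*g*t^2 = 0.5*9.81*1.551^2 = 11.7995 m ≈ 1180 cm

1180 cm


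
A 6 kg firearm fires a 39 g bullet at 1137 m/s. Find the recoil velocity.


v_recoil = m_p * v_p / m_gun = 0.039 * 1137 / 6 = 7.39 m/s

7.39 m/s


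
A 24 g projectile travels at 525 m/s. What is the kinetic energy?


E = 0.5*m*v^2 = 0.5*0.024*525^2 = 3308 J

3308 J


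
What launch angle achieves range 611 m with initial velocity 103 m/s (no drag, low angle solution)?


sin(2*theta) = R*g/v0^2 = 611*9.81/103^2 = 0.564984, theta = arcsin(0.564984)/2 = 17.2°

17.2 degrees


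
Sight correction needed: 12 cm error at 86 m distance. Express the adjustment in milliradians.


1 mrad subtends 1 cm per 10 m of range, so adj = error_cm / (dist_m / 10) = 12 / (86/10) = 1.395 mrad

1.395 mrad


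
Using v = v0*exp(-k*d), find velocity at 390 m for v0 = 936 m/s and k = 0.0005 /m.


v = v0*exp(-k*d) = 936*exp(-0.0005*390) = 770.2 m/s

770.2 m/s


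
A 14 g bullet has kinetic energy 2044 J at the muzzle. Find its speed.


v = sqrt(2*E/m) = sqrt(2*2044/0.014) = 540.4 m/s

540.4 m/s


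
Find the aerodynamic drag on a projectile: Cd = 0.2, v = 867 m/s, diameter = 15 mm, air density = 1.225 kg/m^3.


A = pi*(d/2)^2 = pi*(15/2000)^2 = 1.76715e-04 m^2
Fd = 0.5*Cd*rho*A*v^2 = 0.5*0.2*1.225*1.76715e-04*867^2 = 16.27 N

16.27 N


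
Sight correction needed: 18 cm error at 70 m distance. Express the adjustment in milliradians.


1 mrad subtends 1 cm per 10 m of range, so adj = error_cm / (dist_m / 10) = 18 / (70/10) = 2.571 mrad

2.571 mrad


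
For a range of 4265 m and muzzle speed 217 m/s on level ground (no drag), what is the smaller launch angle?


sin(2*theta) = R*g/v0^2 = 4265*9.81/217^2 = 0.888523, theta = arcsin(0.888523)/2 = 31.34°

31.34 degrees


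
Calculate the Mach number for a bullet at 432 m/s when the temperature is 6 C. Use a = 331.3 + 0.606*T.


a = 331.3 + 0.606*(6) = 334.936 m/s
M = v/a = 432/334.936 = 1.29

1.29


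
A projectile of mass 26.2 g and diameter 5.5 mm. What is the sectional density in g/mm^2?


SD = m/d^2 = 26.2/5.5^2 = 0.8661 g/mm^2

0.8661 g/mm^2


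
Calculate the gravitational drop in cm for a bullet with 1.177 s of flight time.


drop = 0.5*g*t^2 = 0.5*9.81*1.177^2 = 6.79504 m ≈ 679.5 cm

679.5 cm


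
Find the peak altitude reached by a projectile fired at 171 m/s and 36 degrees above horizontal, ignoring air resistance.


H = (v0*sin(theta))^2 / (2g) = (171*sin(36°))^2 / (2*9.81) = 514.9 m

514.9 m


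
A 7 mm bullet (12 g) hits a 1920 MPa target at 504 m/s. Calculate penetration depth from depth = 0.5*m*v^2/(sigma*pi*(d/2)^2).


A = pi*(d/2)^2 = pi*(7/2)^2 = 38.4845 mm^2
E = 0.5*m*v^2 = 0.5*0.012*504^2 = 1524.1 J
depth = E/(sigma*A) = 1524.1 J / (1920 MPa * 38.4845 mm^2) = 1524.1/(1920 * 38.4845) m = 0.0206265 m ≈ 20.63 mm

20.63 mm


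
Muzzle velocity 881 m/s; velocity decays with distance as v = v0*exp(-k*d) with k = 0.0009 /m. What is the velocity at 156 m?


v = v0*exp(-k*d) = 881*exp(-0.0009*156) = 765.6 m/s

765.6 m/s


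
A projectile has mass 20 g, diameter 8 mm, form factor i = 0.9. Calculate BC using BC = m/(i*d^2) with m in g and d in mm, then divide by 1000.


BC = m/(i*d^2*1000) = 20/(0.9 * 8^2 * 1000) = 0.0003472

0.0003472


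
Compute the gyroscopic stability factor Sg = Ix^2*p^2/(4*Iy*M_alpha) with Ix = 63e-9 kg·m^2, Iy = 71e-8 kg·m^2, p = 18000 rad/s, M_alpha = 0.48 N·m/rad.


Sg = Ix^2 * p^2 / (4 * Iy * M_alpha) = (63e-9)^2 * 18000^2 / (4 * 71e-8 * 0.48) = 0.9433

0.9433


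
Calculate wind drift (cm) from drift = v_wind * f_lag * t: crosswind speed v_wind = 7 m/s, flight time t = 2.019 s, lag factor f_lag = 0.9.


drift = v_wind * lag * t = 7 * 0.9 * 2.019 = 12.7197 m ≈ 1272 cm

1272 cm


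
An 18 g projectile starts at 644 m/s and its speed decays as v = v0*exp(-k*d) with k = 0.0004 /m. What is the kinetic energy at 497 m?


v = v0*exp(-k*d) = 644*exp(-0.0004*497) = 527.896 m/s
E = 0.5*m*v^2 = 0.5*0.018*527.896^2 = 2508 J

2508 J


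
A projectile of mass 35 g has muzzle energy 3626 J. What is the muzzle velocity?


v = sqrt(2*E/m) = sqrt(2*3626/0.035) = 455.2 m/s

455.2 m/s


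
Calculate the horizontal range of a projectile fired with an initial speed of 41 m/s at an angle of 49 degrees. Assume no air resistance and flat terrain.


R = v0^2 * sin(2*theta) / g = 41^2 * sin(2*49°) / 9.81 = 169.7 m

169.7 m


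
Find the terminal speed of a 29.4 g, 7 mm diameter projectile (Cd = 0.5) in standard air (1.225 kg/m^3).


A = pi*(d/2)^2 = pi*(7/2000)^2 = 3.84845e-05 m^2
vt = sqrt(2mg/(Cd*rho*A)) = sqrt(2*0.0294*9.81/(0.5 * 1.225 * 3.84845e-05)) = 156.4 m/s

156.4 m/s


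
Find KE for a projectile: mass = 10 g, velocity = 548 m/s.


E = 0.5*m*v^2 = 0.5*0.01*548^2 = 1502 J

1502 J


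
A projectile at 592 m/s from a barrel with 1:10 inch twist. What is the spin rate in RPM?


twist_m = 10*0.0254 = 0.254 m
spin = v/twist = 592/0.254 = 2330.709 rev/s
RPM = spin*60 = 2330.709*60 ≈ 139843 RPM

139843 RPM


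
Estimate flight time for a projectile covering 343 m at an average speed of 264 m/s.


t = d/v = 343/264 = 1.299 s

1.299 s


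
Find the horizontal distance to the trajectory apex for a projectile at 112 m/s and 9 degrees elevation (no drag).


R = v0^2*sin(2*theta)/g = 112^2*sin(2*9°)/9.81 = 395.139 m
apex_dist = R/2 = 395.139/2 = 197.6 m

197.6 m


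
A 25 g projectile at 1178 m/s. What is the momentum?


p = m*v = 0.025*1178 = 29.45 kg·m/s

29.45 kg·m/s


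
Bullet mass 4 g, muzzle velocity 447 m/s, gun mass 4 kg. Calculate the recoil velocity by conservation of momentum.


v_recoil = m_p * v_p / m_gun = 0.004 * 447 / 4 = 0.447 m/s

0.447 m/s


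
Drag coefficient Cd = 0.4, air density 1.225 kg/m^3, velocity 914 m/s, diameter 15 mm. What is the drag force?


A = pi*(d/2)^2 = pi*(15/2000)^2 = 1.76715e-04 m^2
Fd = 0.5*Cd*rho*A*v^2 = 0.5*0.4*1.225*1.76715e-04*914^2 = 36.17 N

36.17 N


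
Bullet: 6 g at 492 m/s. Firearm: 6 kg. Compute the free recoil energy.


v_r = m_p*v_p/m_gun = 0.006*492/6 = 0.492 m/s, E_r = 0.5*m_gun*v_r^2 = 0.5*6*0.492^2 = 0.7262 J

0.7262 J


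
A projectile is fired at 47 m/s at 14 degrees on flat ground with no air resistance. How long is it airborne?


T = 2*v0*sin(theta)/g = 2*47*sin(14°)/9.81 = 2.318 s

2.318 s


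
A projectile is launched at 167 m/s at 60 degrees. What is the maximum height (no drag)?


H = (v0*sin(theta))^2 / (2g) = (167*sin(60°))^2 / (2*9.81) = 1066 m

1066 m


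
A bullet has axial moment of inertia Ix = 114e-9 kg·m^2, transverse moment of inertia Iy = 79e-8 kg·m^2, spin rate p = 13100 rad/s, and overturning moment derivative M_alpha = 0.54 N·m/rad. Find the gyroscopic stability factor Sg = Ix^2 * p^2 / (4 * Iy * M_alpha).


Sg = Ix^2 * p^2 / (4 * Iy * M_alpha) = (114e-9)^2 * 13100^2 / (4 * 79e-8 * 0.54) = 1.307

1.307


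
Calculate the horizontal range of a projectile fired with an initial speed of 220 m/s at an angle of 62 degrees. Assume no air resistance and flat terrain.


R = v0^2 * sin(2*theta) / g = 220^2 * sin(2*62°) / 9.81 = 4090 m

4090 m


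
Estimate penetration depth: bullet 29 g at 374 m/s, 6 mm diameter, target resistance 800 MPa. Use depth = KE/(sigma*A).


A = pi*(d/2)^2 = pi*(6/2)^2 = 28.2743 mm^2
E = 0.5*m*v^2 = 0.5*0.029*374^2 = 2028.2 J
depth = E/(sigma*A) = 2028.2 J / (800 MPa * 28.2743 mm^2) = 2028.2/(800 * 28.2743) m = 0.0896662 m ≈ 89.67 mm

89.67 mm


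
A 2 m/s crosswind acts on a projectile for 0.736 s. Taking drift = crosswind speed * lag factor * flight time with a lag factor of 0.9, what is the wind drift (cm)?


drift = v_wind * lag * t = 2 * 0.9 * 0.736 = 1.3248 m ≈ 132.5 cm

132.5 cm


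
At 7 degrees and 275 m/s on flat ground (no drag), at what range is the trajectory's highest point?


R = v0^2*sin(2*theta)/g = 275^2*sin(2*7°)/9.81 = 1864.97 m
apex_dist = R/2 = 1864.97/2 = 932.5 m

932.5 m


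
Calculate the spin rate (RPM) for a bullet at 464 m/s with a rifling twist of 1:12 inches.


twist_m = 12*0.0254 = 0.3048 m
spin = v/twist = 464/0.3048 = 1522.31 rev/s
RPM = spin*60 = 1522.31*60 ≈ 91339 RPM

91339 RPM


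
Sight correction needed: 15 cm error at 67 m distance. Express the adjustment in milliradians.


1 mrad subtends 1 cm per 10 m of range, so adj = error_cm / (dist_m / 10) = 15 / (67/10) = 2.239 mrad

2.239 mrad


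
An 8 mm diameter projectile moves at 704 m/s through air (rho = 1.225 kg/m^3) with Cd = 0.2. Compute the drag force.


A = pi*(d/2)^2 = pi*(8/2000)^2 = 5.02655e-05 m^2
Fd = 0.5*Cd*rho*A*v^2 = 0.5*0.2*1.225*5.02655e-05*704^2 = 3.052 N

3.052 N


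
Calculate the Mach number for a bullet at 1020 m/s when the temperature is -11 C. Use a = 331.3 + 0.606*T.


a = 331.3 + 0.606*(-11) = 324.634 m/s
M = v/a = 1020/324.634 = 3.142

3.142


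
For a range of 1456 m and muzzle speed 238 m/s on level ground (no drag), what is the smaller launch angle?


sin(2*theta) = R*g/v0^2 = 1456*9.81/238^2 = 0.25216, theta = arcsin(0.25216)/2 = 7.303°

7.303 degrees


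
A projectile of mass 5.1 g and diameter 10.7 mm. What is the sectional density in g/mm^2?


SD = m/d^2 = 5.1/10.7^2 = 0.04455 g/mm^2

0.04455 g/mm^2


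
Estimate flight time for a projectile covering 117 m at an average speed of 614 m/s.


t = d/v = 117/614 = 0.1906 s

0.1906 s


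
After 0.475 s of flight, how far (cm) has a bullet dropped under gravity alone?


drop = 0.5*g*t^2 = 0.5*9.81*0.475^2 = 1.10669 m ≈ 110.7 cm

110.7 cm


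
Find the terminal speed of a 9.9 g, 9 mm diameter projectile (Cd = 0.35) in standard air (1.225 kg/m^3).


A = pi*(d/2)^2 = pi*(9/2000)^2 = 6.36173e-05 m^2
vt = sqrt(2mg/(Cd*rho*A)) = sqrt(2*0.0099*9.81/(0.35 * 1.225 * 6.36173e-05)) = 84.39 m/s

84.39 m/s


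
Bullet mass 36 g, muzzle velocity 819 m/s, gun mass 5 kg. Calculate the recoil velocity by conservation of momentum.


v_recoil = m_p * v_p / m_gun = 0.036 * 819 / 5 = 5.897 m/s

5.897 m/s


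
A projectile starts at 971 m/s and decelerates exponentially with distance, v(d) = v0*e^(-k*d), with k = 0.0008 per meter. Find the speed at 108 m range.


v = v0*exp(-k*d) = 971*exp(-0.0008*108) = 890.6 m/s

890.6 m/s


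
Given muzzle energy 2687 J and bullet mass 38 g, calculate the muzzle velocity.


v = sqrt(2*E/m) = sqrt(2*2687/0.038) = 376.1 m/s

376.1 m/s


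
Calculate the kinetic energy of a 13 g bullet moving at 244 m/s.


E = 0.5*m*v^2 = 0.5*0.013*244^2 = 387 J

387 J


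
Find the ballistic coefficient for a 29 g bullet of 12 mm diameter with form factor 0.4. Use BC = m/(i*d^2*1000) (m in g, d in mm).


BC = m/(i*d^2*1000) = 29/(0.4 * 12^2 * 1000) = 0.0005035

0.0005035


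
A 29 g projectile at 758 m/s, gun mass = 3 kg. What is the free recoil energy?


v_r = m_p*v_p/m_gun = 0.029*758/3 = 7.32733 m/s, E_r = 0.5*m_gun*v_r^2 = 0.5*3*7.32733^2 = 80.53 J

80.53 J


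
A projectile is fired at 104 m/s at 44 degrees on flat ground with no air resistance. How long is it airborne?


T = 2*v0*sin(theta)/g = 2*104*sin(44°)/9.81 = 14.73 s

14.73 s


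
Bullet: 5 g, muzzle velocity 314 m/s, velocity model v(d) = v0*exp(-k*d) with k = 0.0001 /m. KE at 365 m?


v = v0*exp(-k*d) = 314*exp(-0.0001*365) = 302.746 m/s
E = 0.5*m*v^2 = 0.5*0.005*302.746^2 = 229.1 J

229.1 J


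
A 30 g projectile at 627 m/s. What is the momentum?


p = m*v = 0.03*627 = 18.81 kg·m/s

18.81 kg·m/s


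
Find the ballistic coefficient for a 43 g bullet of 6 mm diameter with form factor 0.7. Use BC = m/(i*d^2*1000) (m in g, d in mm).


BC = m/(i*d^2*1000) = 43/(0.7 * 6^2 * 1000) = 0.001706

0.001706


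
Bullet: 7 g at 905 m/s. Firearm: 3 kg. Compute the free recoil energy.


v_r = m_p*v_p/m_gun = 0.007*905/3 = 2.11167 m/s, E_r = 0.5*m_gun*v_r^2 = 0.5*3*2.11167^2 = 6.689 J

6.689 J


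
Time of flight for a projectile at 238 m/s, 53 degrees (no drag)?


T = 2*v0*sin(theta)/g = 2*238*sin(53°)/9.81 = 38.75 s

38.75 s


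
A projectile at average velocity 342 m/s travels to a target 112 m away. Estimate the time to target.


t = d/v = 112/342 = 0.3275 s

0.3275 s


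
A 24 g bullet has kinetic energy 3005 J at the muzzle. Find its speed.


v = sqrt(2*E/m) = sqrt(2*3005/0.024) = 500.4 m/s

500.4 m/s


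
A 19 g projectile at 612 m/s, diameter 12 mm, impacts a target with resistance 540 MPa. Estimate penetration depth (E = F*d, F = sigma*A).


A = pi*(d/2)^2 = pi*(12/2)^2 = 113.097 mm^2
E = 0.5*m*v^2 = 0.5*0.019*612^2 = 3558.17 J
depth = E/(sigma*A) = 3558.17 J / (540 MPa * 113.097 mm^2) = 3558.17/(540 * 113.097) m = 0.0582613 m ≈ 58.26 mm

58.26 mm


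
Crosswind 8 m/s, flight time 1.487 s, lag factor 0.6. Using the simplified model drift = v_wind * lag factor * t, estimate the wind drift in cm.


drift = v_wind * lag * t = 8 * 0.6 * 1.487 = 7.1376 m ≈ 713.8 cm

713.8 cm


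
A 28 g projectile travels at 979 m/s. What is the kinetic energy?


E = 0.5*m*v^2 = 0.5*0.028*979^2 = 13418 J

13418 J


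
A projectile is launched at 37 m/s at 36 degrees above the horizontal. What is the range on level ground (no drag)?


R = v0^2 * sin(2*theta) / g = 37^2 * sin(2*36°) / 9.81 = 132.7 m

132.7 m


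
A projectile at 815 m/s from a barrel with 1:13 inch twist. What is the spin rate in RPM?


twist_m = 13*0.0254 = 0.3302 m
spin = v/twist = 815/0.3302 = 2468.201 rev/s
RPM = spin*60 = 2468.201*60 ≈ 148092 RPM

148092 RPM


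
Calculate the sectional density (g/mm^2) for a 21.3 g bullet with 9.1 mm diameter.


SD = m/d^2 = 21.3/9.1^2 = 0.2572 g/mm^2

0.2572 g/mm^2


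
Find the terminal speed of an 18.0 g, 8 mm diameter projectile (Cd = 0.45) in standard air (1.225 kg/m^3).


A = pi*(d/2)^2 = pi*(8/2000)^2 = 5.02655e-05 m^2
vt = sqrt(2mg/(Cd*rho*A)) = sqrt(2*0.018*9.81/(0.45 * 1.225 * 5.02655e-05)) = 112.9 m/s

112.9 m/s


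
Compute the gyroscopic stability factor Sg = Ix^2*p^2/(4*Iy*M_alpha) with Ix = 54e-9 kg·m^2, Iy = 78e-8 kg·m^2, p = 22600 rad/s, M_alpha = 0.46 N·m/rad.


Sg = Ix^2 * p^2 / (4 * Iy * M_alpha) = (54e-9)^2 * 22600^2 / (4 * 78e-8 * 0.46) = 1.038

1.038


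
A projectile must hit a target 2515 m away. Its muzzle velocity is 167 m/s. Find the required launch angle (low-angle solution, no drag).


sin(2*theta) = R*g/v0^2 = 2515*9.81/167^2 = 0.884655, theta = arcsin(0.884655)/2 = 31.1°

31.1 degrees


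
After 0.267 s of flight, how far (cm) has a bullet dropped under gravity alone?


drop = 0.5*g*t^2 = 0.5*9.81*0.267^2 = 0.349673 m ≈ 34.97 cm

34.97 cm


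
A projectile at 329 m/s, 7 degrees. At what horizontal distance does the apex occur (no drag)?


R = v0^2*sin(2*theta)/g = 329^2*sin(2*7°)/9.81 = 2669.3 m
apex_dist = R/2 = 2669.3/2 = 1335 m

1335 m


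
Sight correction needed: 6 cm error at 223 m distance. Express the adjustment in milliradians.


1 mrad subtends 1 cm per 10 m of range, so adj = error_cm / (dist_m / 10) = 6 / (223/10) = 0.2691 mrad

0.2691 mrad


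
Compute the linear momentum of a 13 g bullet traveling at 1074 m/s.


p = m*v = 0.013*1074 = 13.96 kg·m/s

13.96 kg·m/s


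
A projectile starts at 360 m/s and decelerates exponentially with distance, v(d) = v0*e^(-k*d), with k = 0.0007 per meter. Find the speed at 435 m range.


v = v0*exp(-k*d) = 360*exp(-0.0007*435) = 265.5 m/s

265.5 m/s


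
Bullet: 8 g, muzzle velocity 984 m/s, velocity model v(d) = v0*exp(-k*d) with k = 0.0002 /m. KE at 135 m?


v = v0*exp(-k*d) = 984*exp(-0.0002*135) = 957.787 m/s
E = 0.5*m*v^2 = 0.5*0.008*957.787^2 = 3669 J

3669 J


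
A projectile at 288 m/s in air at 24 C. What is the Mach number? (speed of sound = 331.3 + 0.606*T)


a = 331.3 + 0.606*(24) = 345.844 m/s
M = v/a = 288/345.844 = 0.8327

0.8327


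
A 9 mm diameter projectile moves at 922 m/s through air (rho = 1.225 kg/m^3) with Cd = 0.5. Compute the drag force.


A = pi*(d/2)^2 = pi*(9/2000)^2 = 6.36173e-05 m^2
Fd = 0.5*Cd*rho*A*v^2 = 0.5*0.5*1.225*6.36173e-05*922^2 = 16.56 N

16.56 N


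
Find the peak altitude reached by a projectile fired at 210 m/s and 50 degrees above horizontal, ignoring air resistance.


H = (v0*sin(theta))^2 / (2g) = (210*sin(50°))^2 / (2*9.81) = 1319 m

1319 m


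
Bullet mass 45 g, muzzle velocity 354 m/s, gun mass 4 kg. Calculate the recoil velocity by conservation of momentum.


v_recoil = m_p * v_p / m_gun = 0.045 * 354 / 4 = 3.982 m/s

3.982 m/s


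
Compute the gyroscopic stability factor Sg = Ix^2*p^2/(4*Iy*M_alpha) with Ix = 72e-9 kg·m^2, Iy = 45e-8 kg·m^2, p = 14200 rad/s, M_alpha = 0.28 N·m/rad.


Sg = Ix^2 * p^2 / (4 * Iy * M_alpha) = (72e-9)^2 * 14200^2 / (4 * 45e-8 * 0.28) = 2.074

2.074


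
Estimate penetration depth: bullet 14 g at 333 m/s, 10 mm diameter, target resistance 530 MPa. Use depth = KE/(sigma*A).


A = pi*(d/2)^2 = pi*(10/2)^2 = 78.5398 mm^2
E = 0.5*m*v^2 = 0.5*0.014*333^2 = 776.223 J
depth = E/(sigma*A) = 776.223 J / (530 MPa * 78.5398 mm^2) = 776.223/(530 * 78.5398) m = 0.0186475 m ≈ 18.65 mm

18.65 mm


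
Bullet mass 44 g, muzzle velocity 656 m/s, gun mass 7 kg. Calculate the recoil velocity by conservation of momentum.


v_recoil = m_p * v_p / m_gun = 0.044 * 656 / 7 = 4.123 m/s

4.123 m/s


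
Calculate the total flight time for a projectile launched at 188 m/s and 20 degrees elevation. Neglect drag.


T = 2*v0*sin(theta)/g = 2*188*sin(20°)/9.81 = 13.11 s

13.11 s


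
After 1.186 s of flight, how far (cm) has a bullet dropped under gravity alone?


drop = 0.5*g*t^2 = 0.5*9.81*1.186^2 = 6.89935 m ≈ 689.9 cm

689.9 cm


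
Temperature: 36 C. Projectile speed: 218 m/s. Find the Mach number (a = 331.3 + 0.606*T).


a = 331.3 + 0.606*(36) = 353.116 m/s
M = v/a = 218/353.116 = 0.6174

0.6174


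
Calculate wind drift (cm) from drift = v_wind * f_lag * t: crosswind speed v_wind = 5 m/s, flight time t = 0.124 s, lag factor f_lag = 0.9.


drift = v_wind * lag * t = 5 * 0.9 * 0.124 = 0.558 m ≈ 55.8 cm

55.8 cm


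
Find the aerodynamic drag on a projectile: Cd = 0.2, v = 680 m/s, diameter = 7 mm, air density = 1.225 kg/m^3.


A = pi*(d/2)^2 = pi*(7/2000)^2 = 3.84845e-05 m^2
Fd = 0.5*Cd*rho*A*v^2 = 0.5*0.2*1.225*3.84845e-05*680^2 = 2.18 N

2.18 N


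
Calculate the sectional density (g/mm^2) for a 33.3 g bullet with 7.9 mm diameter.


SD = m/d^2 = 33.3/7.9^2 = 0.5336 g/mm^2

0.5336 g/mm^2


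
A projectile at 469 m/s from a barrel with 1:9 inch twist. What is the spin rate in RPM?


twist_m = 9*0.0254 = 0.2286 m
spin = v/twist = 469/0.2286 = 2051.619 rev/s
RPM = spin*60 = 2051.619*60 ≈ 123097 RPM

123097 RPM


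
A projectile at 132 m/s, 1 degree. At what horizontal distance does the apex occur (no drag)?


R = v0^2*sin(2*theta)/g = 132^2*sin(2*1°)/9.81 = 61.9866 m
apex_dist = R/2 = 61.9866/2 = 30.99 m

30.99 m


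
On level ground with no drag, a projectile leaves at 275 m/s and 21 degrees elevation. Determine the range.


R = v0^2 * sin(2*theta) / g = 275^2 * sin(2*21°) / 9.81 = 5158 m

5158 m


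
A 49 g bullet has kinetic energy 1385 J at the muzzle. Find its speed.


v = sqrt(2*E/m) = sqrt(2*1385/0.049) = 237.8 m/s

237.8 m/s


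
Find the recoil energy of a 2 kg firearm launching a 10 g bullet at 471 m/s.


v_r = m_p*v_p/m_gun = 0.01*471/2 = 2.355 m/s, E_r = 0.5*m_gun*v_r^2 = 0.5*2*2.355^2 = 5.546 J

5.546 J


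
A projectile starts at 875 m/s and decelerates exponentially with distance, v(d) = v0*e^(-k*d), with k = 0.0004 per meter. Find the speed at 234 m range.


v = v0*exp(-k*d) = 875*exp(-0.0004*234) = 796.8 m/s

796.8 m/s


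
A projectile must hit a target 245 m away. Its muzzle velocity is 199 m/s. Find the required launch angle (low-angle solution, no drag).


sin(2*theta) = R*g/v0^2 = 245*9.81/199^2 = 0.0606916, theta = arcsin(0.0606916)/2 = 1.74°

1.74 degrees


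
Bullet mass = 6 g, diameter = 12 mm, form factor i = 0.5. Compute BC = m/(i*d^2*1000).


BC = m/(i*d^2*1000) = 6/(0.5 * 12^2 * 1000) = 8.333e-05

8.333e-05


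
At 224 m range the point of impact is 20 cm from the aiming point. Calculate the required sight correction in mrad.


1 mrad subtends 1 cm per 10 m of range, so adj = error_cm / (dist_m / 10) = 20 / (224/10) = 0.8929 mrad

0.8929 mrad


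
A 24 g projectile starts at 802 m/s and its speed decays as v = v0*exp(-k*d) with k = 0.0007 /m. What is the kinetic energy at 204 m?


v = v0*exp(-k*d) = 802*exp(-0.0007*204) = 695.276 m/s
E = 0.5*m*v^2 = 0.5*0.024*695.276^2 = 5801 J

5801 J


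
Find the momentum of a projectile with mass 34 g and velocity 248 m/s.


p = m*v = 0.034*248 = 8.432 kg·m/s

8.432 kg·m/s


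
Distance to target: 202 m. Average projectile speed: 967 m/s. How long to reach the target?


t = d/v = 202/967 = 0.2089 s

0.2089 s


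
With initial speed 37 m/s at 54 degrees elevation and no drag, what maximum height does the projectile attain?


H = (v0*sin(theta))^2 / (2g) = (37*sin(54°))^2 / (2*9.81) = 45.67 m

45.67 m


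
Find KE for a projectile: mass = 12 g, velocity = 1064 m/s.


E = 0.5*m*v^2 = 0.5*0.012*1064^2 = 6793 J

6793 J


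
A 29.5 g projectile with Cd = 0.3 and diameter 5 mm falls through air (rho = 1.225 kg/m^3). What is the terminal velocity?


A = pi*(d/2)^2 = pi*(5/2000)^2 = 1.96350e-05 m^2
vt = sqrt(2mg/(Cd*rho*A)) = sqrt(2*0.0295*9.81/(0.3 * 1.225 * 1.96350e-05)) = 283.2 m/s

283.2 m/s
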